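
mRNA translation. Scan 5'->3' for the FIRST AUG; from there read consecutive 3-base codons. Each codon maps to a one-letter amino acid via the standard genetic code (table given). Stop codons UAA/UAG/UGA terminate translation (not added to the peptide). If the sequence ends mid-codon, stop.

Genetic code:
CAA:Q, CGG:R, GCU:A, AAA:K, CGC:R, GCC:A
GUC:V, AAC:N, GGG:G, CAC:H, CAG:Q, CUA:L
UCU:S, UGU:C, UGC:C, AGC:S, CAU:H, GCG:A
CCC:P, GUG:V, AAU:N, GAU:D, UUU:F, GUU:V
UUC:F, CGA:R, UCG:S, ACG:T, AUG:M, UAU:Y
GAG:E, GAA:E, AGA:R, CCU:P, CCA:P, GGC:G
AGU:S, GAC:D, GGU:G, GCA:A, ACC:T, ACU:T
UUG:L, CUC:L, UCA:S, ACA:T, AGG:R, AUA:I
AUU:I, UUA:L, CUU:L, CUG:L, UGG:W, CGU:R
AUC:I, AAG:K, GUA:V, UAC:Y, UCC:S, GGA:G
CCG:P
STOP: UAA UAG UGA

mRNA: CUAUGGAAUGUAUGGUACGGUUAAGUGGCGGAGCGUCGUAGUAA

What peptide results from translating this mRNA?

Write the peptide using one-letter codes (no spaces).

start AUG at pos 2
pos 2: AUG -> M; peptide=M
pos 5: GAA -> E; peptide=ME
pos 8: UGU -> C; peptide=MEC
pos 11: AUG -> M; peptide=MECM
pos 14: GUA -> V; peptide=MECMV
pos 17: CGG -> R; peptide=MECMVR
pos 20: UUA -> L; peptide=MECMVRL
pos 23: AGU -> S; peptide=MECMVRLS
pos 26: GGC -> G; peptide=MECMVRLSG
pos 29: GGA -> G; peptide=MECMVRLSGG
pos 32: GCG -> A; peptide=MECMVRLSGGA
pos 35: UCG -> S; peptide=MECMVRLSGGAS
pos 38: UAG -> STOP

Answer: MECMVRLSGGAS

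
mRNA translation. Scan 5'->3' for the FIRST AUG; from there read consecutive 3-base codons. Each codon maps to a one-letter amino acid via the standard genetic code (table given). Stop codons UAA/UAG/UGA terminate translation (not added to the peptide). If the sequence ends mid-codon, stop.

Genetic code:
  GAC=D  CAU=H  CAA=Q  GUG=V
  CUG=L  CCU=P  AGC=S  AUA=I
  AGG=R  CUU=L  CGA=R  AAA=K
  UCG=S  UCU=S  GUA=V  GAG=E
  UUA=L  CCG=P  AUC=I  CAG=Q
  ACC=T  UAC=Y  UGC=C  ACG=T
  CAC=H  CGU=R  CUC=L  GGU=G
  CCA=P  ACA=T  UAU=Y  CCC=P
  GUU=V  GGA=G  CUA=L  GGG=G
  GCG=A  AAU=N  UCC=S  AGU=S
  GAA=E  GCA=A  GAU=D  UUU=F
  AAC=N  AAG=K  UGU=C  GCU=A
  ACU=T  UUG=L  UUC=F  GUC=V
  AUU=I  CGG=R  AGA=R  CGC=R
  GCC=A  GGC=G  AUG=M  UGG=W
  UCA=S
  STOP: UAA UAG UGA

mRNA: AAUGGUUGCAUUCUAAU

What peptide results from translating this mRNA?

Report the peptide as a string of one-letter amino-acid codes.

Answer: MVAF

Derivation:
start AUG at pos 1
pos 1: AUG -> M; peptide=M
pos 4: GUU -> V; peptide=MV
pos 7: GCA -> A; peptide=MVA
pos 10: UUC -> F; peptide=MVAF
pos 13: UAA -> STOP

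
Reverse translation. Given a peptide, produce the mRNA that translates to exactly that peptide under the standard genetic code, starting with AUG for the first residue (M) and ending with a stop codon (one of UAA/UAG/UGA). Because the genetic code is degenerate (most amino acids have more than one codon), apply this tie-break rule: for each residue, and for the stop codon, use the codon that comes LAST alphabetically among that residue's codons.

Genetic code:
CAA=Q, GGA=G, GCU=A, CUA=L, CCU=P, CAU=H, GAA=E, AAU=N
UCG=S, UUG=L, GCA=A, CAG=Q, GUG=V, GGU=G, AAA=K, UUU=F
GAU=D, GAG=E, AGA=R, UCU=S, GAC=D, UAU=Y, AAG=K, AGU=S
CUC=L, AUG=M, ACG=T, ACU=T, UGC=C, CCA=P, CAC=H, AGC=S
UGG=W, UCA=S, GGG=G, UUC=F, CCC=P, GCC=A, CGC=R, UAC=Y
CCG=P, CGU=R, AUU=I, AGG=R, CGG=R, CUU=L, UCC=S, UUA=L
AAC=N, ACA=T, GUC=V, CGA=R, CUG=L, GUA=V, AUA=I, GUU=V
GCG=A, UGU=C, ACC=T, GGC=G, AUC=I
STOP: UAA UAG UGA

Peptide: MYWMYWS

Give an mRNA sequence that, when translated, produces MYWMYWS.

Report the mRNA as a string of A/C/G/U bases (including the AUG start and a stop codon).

residue 1: M -> AUG (start codon)
residue 2: Y codons sorted = UAC,UAU -> pick last = UAU
residue 3: W -> UGG (only codon)
residue 4: M -> AUG (only codon)
residue 5: Y codons sorted = UAC,UAU -> pick last = UAU
residue 6: W -> UGG (only codon)
residue 7: S codons sorted = AGC,AGU,UCA,UCC,UCG,UCU -> pick last = UCU
terminator: stop codons sorted = UAA,UAG,UGA -> pick last = UGA

Answer: mRNA: AUGUAUUGGAUGUAUUGGUCUUGA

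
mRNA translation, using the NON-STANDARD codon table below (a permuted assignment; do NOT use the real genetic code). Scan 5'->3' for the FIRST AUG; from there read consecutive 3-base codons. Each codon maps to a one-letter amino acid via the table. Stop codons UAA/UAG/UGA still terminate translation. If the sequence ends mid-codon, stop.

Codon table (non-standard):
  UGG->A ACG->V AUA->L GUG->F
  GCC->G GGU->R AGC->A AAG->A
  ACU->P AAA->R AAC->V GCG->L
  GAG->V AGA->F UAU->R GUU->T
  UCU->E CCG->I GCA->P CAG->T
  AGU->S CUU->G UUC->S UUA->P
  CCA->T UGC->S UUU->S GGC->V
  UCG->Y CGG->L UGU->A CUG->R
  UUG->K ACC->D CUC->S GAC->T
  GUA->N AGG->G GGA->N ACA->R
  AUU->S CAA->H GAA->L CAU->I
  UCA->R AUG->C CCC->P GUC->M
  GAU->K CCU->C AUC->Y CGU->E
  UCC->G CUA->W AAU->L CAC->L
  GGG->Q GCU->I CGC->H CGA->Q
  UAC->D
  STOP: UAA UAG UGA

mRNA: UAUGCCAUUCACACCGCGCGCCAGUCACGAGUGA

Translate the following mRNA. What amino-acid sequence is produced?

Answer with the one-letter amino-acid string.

Answer: CTSRIHGSLV

Derivation:
start AUG at pos 1
pos 1: AUG -> C; peptide=C
pos 4: CCA -> T; peptide=CT
pos 7: UUC -> S; peptide=CTS
pos 10: ACA -> R; peptide=CTSR
pos 13: CCG -> I; peptide=CTSRI
pos 16: CGC -> H; peptide=CTSRIH
pos 19: GCC -> G; peptide=CTSRIHG
pos 22: AGU -> S; peptide=CTSRIHGS
pos 25: CAC -> L; peptide=CTSRIHGSL
pos 28: GAG -> V; peptide=CTSRIHGSLV
pos 31: UGA -> STOP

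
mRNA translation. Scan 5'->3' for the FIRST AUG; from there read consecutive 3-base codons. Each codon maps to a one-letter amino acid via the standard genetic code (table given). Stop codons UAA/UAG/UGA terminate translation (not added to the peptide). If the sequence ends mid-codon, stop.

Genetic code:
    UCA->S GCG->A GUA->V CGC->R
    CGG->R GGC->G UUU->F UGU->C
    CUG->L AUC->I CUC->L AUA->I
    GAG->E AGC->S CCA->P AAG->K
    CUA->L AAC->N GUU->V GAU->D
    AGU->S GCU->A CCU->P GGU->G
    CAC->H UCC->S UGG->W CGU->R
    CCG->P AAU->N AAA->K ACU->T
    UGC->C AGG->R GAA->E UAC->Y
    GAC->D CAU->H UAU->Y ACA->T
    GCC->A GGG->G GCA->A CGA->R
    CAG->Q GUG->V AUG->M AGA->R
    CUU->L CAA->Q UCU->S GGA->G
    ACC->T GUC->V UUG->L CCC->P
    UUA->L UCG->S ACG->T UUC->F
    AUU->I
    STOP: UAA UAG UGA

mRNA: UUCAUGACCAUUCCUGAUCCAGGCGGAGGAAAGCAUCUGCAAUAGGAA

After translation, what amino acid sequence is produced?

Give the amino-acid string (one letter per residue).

Answer: MTIPDPGGGKHLQ

Derivation:
start AUG at pos 3
pos 3: AUG -> M; peptide=M
pos 6: ACC -> T; peptide=MT
pos 9: AUU -> I; peptide=MTI
pos 12: CCU -> P; peptide=MTIP
pos 15: GAU -> D; peptide=MTIPD
pos 18: CCA -> P; peptide=MTIPDP
pos 21: GGC -> G; peptide=MTIPDPG
pos 24: GGA -> G; peptide=MTIPDPGG
pos 27: GGA -> G; peptide=MTIPDPGGG
pos 30: AAG -> K; peptide=MTIPDPGGGK
pos 33: CAU -> H; peptide=MTIPDPGGGKH
pos 36: CUG -> L; peptide=MTIPDPGGGKHL
pos 39: CAA -> Q; peptide=MTIPDPGGGKHLQ
pos 42: UAG -> STOP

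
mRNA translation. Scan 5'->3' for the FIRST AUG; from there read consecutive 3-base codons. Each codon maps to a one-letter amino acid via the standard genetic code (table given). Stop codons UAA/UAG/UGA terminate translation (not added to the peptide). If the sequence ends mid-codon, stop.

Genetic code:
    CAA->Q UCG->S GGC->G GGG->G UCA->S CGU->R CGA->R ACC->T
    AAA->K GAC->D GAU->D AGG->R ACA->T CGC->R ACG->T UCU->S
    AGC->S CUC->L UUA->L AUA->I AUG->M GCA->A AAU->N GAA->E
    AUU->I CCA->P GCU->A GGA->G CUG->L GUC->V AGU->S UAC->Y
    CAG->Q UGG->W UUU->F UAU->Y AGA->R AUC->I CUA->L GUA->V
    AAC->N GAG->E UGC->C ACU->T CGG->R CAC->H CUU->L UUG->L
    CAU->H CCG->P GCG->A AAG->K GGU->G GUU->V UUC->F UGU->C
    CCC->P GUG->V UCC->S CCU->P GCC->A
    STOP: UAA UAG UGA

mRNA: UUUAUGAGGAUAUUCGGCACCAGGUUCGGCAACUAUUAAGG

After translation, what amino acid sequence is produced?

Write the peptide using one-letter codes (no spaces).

Answer: MRIFGTRFGNY

Derivation:
start AUG at pos 3
pos 3: AUG -> M; peptide=M
pos 6: AGG -> R; peptide=MR
pos 9: AUA -> I; peptide=MRI
pos 12: UUC -> F; peptide=MRIF
pos 15: GGC -> G; peptide=MRIFG
pos 18: ACC -> T; peptide=MRIFGT
pos 21: AGG -> R; peptide=MRIFGTR
pos 24: UUC -> F; peptide=MRIFGTRF
pos 27: GGC -> G; peptide=MRIFGTRFG
pos 30: AAC -> N; peptide=MRIFGTRFGN
pos 33: UAU -> Y; peptide=MRIFGTRFGNY
pos 36: UAA -> STOP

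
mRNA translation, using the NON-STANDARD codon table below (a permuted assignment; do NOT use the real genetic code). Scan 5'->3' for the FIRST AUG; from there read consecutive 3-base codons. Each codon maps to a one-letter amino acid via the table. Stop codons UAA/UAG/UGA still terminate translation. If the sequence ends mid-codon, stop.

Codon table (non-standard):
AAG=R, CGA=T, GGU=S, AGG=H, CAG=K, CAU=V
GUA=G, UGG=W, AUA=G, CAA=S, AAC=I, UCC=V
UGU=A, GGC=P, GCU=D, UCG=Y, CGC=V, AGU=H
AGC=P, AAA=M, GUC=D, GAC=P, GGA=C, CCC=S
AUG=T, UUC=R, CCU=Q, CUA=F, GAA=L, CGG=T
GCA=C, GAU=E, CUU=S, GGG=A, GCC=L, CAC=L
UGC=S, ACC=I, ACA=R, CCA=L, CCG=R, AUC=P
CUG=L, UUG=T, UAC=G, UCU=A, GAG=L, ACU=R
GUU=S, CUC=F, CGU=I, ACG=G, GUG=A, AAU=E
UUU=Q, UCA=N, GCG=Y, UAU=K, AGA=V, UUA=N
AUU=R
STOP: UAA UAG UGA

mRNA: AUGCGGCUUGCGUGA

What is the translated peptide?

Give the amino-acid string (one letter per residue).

Answer: TTSY

Derivation:
start AUG at pos 0
pos 0: AUG -> T; peptide=T
pos 3: CGG -> T; peptide=TT
pos 6: CUU -> S; peptide=TTS
pos 9: GCG -> Y; peptide=TTSY
pos 12: UGA -> STOP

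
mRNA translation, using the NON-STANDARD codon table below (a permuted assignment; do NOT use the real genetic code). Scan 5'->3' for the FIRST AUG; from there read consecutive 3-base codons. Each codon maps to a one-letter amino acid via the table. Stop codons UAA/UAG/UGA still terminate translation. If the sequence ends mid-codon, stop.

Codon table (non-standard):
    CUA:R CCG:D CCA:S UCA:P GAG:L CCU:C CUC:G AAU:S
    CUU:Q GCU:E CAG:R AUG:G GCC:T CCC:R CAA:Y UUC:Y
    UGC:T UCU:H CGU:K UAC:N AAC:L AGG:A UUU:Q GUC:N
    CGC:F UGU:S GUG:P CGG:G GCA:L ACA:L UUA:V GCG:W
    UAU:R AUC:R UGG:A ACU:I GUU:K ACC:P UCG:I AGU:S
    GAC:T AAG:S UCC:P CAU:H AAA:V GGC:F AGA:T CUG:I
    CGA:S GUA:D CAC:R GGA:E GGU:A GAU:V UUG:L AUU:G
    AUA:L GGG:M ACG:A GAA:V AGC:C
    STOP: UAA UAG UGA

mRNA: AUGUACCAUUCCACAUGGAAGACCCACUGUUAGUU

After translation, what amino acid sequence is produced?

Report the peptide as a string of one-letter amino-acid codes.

start AUG at pos 0
pos 0: AUG -> G; peptide=G
pos 3: UAC -> N; peptide=GN
pos 6: CAU -> H; peptide=GNH
pos 9: UCC -> P; peptide=GNHP
pos 12: ACA -> L; peptide=GNHPL
pos 15: UGG -> A; peptide=GNHPLA
pos 18: AAG -> S; peptide=GNHPLAS
pos 21: ACC -> P; peptide=GNHPLASP
pos 24: CAC -> R; peptide=GNHPLASPR
pos 27: UGU -> S; peptide=GNHPLASPRS
pos 30: UAG -> STOP

Answer: GNHPLASPRS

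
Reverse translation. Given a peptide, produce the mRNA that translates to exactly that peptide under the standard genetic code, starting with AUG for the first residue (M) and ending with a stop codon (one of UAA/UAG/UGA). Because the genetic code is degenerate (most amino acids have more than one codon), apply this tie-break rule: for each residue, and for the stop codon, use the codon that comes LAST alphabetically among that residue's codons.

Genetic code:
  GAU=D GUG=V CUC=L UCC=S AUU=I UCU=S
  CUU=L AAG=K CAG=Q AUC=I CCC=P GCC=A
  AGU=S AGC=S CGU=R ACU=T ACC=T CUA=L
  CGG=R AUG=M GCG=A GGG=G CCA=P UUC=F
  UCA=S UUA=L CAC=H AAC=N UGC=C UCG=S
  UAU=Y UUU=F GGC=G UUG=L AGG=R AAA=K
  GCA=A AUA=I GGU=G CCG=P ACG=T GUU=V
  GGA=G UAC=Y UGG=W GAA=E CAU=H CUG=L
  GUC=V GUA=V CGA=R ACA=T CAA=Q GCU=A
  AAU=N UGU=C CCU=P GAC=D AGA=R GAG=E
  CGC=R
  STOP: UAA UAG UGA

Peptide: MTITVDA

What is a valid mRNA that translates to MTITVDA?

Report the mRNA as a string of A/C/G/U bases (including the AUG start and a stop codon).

Answer: mRNA: AUGACUAUUACUGUUGAUGCUUGA

Derivation:
residue 1: M -> AUG (start codon)
residue 2: T codons sorted = ACA,ACC,ACG,ACU -> pick last = ACU
residue 3: I codons sorted = AUA,AUC,AUU -> pick last = AUU
residue 4: T codons sorted = ACA,ACC,ACG,ACU -> pick last = ACU
residue 5: V codons sorted = GUA,GUC,GUG,GUU -> pick last = GUU
residue 6: D codons sorted = GAC,GAU -> pick last = GAU
residue 7: A codons sorted = GCA,GCC,GCG,GCU -> pick last = GCU
terminator: stop codons sorted = UAA,UAG,UGA -> pick last = UGA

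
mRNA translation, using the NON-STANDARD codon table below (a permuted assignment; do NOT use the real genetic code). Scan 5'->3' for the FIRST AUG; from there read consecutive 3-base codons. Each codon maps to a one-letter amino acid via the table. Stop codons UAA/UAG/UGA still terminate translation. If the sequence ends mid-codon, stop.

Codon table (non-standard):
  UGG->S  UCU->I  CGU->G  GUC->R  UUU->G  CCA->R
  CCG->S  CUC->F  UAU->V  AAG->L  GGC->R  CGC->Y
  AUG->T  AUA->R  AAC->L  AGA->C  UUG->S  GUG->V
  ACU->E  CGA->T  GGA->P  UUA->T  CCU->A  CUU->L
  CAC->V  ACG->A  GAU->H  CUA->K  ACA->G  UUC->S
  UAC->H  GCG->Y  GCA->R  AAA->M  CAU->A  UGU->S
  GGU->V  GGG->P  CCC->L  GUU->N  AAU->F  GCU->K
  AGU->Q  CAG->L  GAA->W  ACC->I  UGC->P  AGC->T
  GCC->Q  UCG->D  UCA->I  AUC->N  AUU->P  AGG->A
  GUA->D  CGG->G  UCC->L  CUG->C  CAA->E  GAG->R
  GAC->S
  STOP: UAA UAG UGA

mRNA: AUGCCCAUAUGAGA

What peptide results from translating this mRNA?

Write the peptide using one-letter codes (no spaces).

start AUG at pos 0
pos 0: AUG -> T; peptide=T
pos 3: CCC -> L; peptide=TL
pos 6: AUA -> R; peptide=TLR
pos 9: UGA -> STOP

Answer: TLR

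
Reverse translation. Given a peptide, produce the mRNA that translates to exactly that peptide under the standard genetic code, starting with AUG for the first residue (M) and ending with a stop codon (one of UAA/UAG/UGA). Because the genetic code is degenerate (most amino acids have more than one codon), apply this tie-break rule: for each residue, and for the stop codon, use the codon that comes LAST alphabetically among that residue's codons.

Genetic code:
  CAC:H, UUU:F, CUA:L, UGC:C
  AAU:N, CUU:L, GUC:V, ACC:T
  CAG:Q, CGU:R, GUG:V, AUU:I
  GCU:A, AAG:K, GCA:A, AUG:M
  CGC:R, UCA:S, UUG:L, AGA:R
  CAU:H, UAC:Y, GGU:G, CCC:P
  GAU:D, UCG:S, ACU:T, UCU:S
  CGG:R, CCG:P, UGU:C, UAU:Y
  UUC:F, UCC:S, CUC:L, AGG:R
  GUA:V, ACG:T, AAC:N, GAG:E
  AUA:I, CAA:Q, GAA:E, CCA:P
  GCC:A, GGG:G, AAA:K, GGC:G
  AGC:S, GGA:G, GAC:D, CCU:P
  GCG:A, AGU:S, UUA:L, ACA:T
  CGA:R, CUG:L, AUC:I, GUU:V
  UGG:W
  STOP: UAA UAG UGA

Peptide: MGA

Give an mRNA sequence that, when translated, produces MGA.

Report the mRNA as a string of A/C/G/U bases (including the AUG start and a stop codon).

residue 1: M -> AUG (start codon)
residue 2: G codons sorted = GGA,GGC,GGG,GGU -> pick last = GGU
residue 3: A codons sorted = GCA,GCC,GCG,GCU -> pick last = GCU
terminator: stop codons sorted = UAA,UAG,UGA -> pick last = UGA

Answer: mRNA: AUGGGUGCUUGA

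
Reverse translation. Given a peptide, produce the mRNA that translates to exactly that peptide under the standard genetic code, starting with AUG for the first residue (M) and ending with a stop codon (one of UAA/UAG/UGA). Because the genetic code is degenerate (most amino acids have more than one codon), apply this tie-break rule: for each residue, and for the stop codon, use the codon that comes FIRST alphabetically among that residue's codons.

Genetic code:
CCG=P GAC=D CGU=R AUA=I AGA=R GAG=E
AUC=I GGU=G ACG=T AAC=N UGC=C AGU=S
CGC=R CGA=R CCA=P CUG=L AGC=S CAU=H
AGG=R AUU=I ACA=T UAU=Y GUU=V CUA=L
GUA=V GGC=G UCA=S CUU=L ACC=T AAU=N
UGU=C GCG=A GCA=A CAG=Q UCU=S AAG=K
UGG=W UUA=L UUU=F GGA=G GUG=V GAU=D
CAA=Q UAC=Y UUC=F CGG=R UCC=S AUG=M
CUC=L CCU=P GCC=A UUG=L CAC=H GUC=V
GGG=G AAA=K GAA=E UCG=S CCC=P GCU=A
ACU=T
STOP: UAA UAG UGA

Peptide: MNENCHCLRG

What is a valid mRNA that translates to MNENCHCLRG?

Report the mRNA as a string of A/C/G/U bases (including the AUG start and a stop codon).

Answer: mRNA: AUGAACGAAAACUGCCACUGCCUAAGAGGAUAA

Derivation:
residue 1: M -> AUG (start codon)
residue 2: N codons sorted = AAC,AAU -> pick first = AAC
residue 3: E codons sorted = GAA,GAG -> pick first = GAA
residue 4: N codons sorted = AAC,AAU -> pick first = AAC
residue 5: C codons sorted = UGC,UGU -> pick first = UGC
residue 6: H codons sorted = CAC,CAU -> pick first = CAC
residue 7: C codons sorted = UGC,UGU -> pick first = UGC
residue 8: L codons sorted = CUA,CUC,CUG,CUU,UUA,UUG -> pick first = CUA
residue 9: R codons sorted = AGA,AGG,CGA,CGC,CGG,CGU -> pick first = AGA
residue 10: G codons sorted = GGA,GGC,GGG,GGU -> pick first = GGA
terminator: stop codons sorted = UAA,UAG,UGA -> pick first = UAA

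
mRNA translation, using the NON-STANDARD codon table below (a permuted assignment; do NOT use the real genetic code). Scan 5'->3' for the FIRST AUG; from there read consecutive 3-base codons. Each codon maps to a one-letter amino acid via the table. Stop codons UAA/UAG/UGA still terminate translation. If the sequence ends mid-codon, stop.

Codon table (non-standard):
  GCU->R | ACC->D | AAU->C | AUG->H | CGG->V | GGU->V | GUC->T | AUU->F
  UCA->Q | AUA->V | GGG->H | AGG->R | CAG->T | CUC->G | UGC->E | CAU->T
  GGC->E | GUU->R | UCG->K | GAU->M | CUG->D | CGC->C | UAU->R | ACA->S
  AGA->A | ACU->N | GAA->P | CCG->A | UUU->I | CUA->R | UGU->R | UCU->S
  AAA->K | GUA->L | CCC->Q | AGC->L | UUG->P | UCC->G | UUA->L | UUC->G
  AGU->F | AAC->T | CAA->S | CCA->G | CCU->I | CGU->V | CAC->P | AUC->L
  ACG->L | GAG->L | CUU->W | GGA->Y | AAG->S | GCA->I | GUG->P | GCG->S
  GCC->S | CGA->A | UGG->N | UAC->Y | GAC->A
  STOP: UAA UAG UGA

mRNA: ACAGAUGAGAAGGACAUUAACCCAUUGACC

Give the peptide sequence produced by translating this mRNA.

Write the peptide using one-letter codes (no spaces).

start AUG at pos 4
pos 4: AUG -> H; peptide=H
pos 7: AGA -> A; peptide=HA
pos 10: AGG -> R; peptide=HAR
pos 13: ACA -> S; peptide=HARS
pos 16: UUA -> L; peptide=HARSL
pos 19: ACC -> D; peptide=HARSLD
pos 22: CAU -> T; peptide=HARSLDT
pos 25: UGA -> STOP

Answer: HARSLDT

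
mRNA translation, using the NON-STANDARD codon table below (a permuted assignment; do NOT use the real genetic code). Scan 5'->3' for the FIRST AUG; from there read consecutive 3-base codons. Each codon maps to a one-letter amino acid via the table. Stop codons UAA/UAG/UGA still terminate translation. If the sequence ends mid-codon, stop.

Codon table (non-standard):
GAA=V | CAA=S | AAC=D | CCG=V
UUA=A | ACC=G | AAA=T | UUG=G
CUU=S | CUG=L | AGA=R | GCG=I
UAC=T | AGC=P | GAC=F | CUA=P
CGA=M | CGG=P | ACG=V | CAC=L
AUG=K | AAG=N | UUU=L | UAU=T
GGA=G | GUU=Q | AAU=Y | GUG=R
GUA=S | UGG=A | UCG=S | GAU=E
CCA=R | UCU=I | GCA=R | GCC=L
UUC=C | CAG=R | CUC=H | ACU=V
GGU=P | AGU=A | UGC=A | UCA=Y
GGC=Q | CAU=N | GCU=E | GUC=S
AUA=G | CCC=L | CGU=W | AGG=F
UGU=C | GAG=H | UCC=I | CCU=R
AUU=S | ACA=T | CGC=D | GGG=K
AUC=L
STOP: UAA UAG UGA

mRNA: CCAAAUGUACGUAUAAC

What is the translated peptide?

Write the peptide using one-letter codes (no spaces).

start AUG at pos 4
pos 4: AUG -> K; peptide=K
pos 7: UAC -> T; peptide=KT
pos 10: GUA -> S; peptide=KTS
pos 13: UAA -> STOP

Answer: KTS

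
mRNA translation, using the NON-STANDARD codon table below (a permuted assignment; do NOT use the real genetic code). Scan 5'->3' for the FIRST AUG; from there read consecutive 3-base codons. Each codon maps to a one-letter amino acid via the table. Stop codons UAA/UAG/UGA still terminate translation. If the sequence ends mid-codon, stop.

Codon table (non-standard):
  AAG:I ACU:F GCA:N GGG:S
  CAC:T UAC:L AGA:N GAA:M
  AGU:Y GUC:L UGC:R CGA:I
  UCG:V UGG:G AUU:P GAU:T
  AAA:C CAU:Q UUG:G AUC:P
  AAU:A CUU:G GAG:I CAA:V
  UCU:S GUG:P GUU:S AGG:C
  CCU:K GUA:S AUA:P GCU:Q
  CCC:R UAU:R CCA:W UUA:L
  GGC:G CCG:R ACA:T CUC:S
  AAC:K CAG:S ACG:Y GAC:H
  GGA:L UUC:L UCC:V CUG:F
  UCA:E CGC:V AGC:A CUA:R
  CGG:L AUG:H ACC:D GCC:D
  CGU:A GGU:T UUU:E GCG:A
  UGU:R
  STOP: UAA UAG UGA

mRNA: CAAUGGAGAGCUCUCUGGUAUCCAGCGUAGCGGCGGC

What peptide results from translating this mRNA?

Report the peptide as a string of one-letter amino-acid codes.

Answer: HIASFSVASAA

Derivation:
start AUG at pos 2
pos 2: AUG -> H; peptide=H
pos 5: GAG -> I; peptide=HI
pos 8: AGC -> A; peptide=HIA
pos 11: UCU -> S; peptide=HIAS
pos 14: CUG -> F; peptide=HIASF
pos 17: GUA -> S; peptide=HIASFS
pos 20: UCC -> V; peptide=HIASFSV
pos 23: AGC -> A; peptide=HIASFSVA
pos 26: GUA -> S; peptide=HIASFSVAS
pos 29: GCG -> A; peptide=HIASFSVASA
pos 32: GCG -> A; peptide=HIASFSVASAA
pos 35: only 2 nt remain (<3), stop (end of mRNA)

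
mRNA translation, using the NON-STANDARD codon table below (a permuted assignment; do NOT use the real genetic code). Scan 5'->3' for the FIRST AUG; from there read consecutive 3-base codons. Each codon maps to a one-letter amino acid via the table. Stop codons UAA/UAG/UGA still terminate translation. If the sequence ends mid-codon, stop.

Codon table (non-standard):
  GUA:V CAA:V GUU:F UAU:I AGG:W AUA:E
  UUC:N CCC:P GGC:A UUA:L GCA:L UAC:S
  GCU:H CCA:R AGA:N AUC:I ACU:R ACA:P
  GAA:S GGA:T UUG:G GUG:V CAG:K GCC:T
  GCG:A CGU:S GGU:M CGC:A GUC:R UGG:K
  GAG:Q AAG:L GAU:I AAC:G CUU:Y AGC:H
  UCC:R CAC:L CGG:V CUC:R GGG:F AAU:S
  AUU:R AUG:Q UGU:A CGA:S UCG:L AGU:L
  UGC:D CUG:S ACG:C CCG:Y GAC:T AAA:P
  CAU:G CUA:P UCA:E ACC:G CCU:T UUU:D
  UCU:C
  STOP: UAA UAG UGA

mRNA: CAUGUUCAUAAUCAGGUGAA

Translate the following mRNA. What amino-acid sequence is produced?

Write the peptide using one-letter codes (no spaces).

Answer: QNEIW

Derivation:
start AUG at pos 1
pos 1: AUG -> Q; peptide=Q
pos 4: UUC -> N; peptide=QN
pos 7: AUA -> E; peptide=QNE
pos 10: AUC -> I; peptide=QNEI
pos 13: AGG -> W; peptide=QNEIW
pos 16: UGA -> STOP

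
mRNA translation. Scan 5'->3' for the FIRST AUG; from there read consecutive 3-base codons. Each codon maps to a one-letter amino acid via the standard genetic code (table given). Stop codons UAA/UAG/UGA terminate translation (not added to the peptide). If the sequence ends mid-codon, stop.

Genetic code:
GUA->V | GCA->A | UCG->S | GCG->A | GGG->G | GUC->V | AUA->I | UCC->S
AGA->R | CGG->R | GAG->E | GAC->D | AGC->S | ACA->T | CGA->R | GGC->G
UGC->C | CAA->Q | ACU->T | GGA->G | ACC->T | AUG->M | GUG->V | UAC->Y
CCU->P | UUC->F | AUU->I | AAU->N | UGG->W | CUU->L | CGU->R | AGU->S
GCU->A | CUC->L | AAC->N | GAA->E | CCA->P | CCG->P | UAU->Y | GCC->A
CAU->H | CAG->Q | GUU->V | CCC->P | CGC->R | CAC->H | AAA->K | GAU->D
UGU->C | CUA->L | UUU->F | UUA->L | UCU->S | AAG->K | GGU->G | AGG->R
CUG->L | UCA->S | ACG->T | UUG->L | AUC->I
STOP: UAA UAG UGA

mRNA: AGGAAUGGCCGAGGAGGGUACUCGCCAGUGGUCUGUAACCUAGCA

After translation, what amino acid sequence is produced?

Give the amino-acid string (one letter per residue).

Answer: MAEEGTRQWSVT

Derivation:
start AUG at pos 4
pos 4: AUG -> M; peptide=M
pos 7: GCC -> A; peptide=MA
pos 10: GAG -> E; peptide=MAE
pos 13: GAG -> E; peptide=MAEE
pos 16: GGU -> G; peptide=MAEEG
pos 19: ACU -> T; peptide=MAEEGT
pos 22: CGC -> R; peptide=MAEEGTR
pos 25: CAG -> Q; peptide=MAEEGTRQ
pos 28: UGG -> W; peptide=MAEEGTRQW
pos 31: UCU -> S; peptide=MAEEGTRQWS
pos 34: GUA -> V; peptide=MAEEGTRQWSV
pos 37: ACC -> T; peptide=MAEEGTRQWSVT
pos 40: UAG -> STOP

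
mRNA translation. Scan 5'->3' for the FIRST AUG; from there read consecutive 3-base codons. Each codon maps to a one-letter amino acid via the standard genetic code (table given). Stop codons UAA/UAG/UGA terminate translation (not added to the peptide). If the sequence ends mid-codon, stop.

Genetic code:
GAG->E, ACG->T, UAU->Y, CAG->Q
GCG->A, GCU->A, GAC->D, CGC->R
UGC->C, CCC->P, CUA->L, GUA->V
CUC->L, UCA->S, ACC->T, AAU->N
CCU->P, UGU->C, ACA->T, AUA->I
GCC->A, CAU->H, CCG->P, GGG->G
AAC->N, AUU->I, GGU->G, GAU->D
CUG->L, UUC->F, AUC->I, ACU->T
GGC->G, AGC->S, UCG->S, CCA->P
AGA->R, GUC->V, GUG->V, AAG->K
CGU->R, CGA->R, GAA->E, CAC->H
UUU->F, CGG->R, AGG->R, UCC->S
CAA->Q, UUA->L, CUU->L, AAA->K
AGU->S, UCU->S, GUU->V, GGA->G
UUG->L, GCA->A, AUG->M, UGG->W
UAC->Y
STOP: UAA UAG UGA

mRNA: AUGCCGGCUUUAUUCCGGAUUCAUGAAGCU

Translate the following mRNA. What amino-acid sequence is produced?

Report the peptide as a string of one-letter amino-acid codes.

Answer: MPALFRIHEA

Derivation:
start AUG at pos 0
pos 0: AUG -> M; peptide=M
pos 3: CCG -> P; peptide=MP
pos 6: GCU -> A; peptide=MPA
pos 9: UUA -> L; peptide=MPAL
pos 12: UUC -> F; peptide=MPALF
pos 15: CGG -> R; peptide=MPALFR
pos 18: AUU -> I; peptide=MPALFRI
pos 21: CAU -> H; peptide=MPALFRIH
pos 24: GAA -> E; peptide=MPALFRIHE
pos 27: GCU -> A; peptide=MPALFRIHEA
pos 30: only 0 nt remain (<3), stop (end of mRNA)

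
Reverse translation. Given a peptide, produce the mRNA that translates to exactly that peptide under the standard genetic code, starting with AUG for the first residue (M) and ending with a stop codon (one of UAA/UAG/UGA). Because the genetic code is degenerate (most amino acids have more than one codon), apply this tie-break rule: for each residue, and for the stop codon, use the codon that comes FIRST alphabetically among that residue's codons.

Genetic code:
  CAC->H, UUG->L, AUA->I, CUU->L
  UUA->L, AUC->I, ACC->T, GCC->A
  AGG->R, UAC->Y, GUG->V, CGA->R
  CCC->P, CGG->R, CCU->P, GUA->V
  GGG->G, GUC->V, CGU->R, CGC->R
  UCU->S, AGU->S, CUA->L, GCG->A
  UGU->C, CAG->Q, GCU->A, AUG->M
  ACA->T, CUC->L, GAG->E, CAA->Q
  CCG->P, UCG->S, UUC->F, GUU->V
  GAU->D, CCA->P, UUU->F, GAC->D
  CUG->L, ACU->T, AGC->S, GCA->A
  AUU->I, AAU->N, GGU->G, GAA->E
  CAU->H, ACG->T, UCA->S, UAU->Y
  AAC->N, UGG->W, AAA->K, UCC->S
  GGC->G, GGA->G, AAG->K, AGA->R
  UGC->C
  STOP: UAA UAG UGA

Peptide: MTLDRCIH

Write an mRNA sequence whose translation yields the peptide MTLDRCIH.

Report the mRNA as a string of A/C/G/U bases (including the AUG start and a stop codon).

Answer: mRNA: AUGACACUAGACAGAUGCAUACACUAA

Derivation:
residue 1: M -> AUG (start codon)
residue 2: T codons sorted = ACA,ACC,ACG,ACU -> pick first = ACA
residue 3: L codons sorted = CUA,CUC,CUG,CUU,UUA,UUG -> pick first = CUA
residue 4: D codons sorted = GAC,GAU -> pick first = GAC
residue 5: R codons sorted = AGA,AGG,CGA,CGC,CGG,CGU -> pick first = AGA
residue 6: C codons sorted = UGC,UGU -> pick first = UGC
residue 7: I codons sorted = AUA,AUC,AUU -> pick first = AUA
residue 8: H codons sorted = CAC,CAU -> pick first = CAC
terminator: stop codons sorted = UAA,UAG,UGA -> pick first = UAA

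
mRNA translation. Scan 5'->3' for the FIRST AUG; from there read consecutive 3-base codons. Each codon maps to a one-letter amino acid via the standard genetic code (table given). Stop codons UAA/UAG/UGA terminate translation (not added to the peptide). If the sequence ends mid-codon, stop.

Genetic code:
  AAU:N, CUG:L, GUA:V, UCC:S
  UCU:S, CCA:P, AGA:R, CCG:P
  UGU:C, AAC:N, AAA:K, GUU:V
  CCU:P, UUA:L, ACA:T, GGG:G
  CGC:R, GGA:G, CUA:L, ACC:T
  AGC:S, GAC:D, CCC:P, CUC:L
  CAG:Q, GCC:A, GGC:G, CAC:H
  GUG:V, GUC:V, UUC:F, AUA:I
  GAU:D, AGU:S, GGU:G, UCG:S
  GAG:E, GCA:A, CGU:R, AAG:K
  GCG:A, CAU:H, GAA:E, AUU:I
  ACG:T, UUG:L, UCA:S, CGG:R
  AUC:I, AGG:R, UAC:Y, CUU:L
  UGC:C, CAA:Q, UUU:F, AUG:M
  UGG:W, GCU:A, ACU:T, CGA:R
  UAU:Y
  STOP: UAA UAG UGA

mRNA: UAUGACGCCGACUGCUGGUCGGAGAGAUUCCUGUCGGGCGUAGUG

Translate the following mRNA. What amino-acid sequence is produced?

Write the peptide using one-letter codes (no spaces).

Answer: MTPTAGRRDSCRA

Derivation:
start AUG at pos 1
pos 1: AUG -> M; peptide=M
pos 4: ACG -> T; peptide=MT
pos 7: CCG -> P; peptide=MTP
pos 10: ACU -> T; peptide=MTPT
pos 13: GCU -> A; peptide=MTPTA
pos 16: GGU -> G; peptide=MTPTAG
pos 19: CGG -> R; peptide=MTPTAGR
pos 22: AGA -> R; peptide=MTPTAGRR
pos 25: GAU -> D; peptide=MTPTAGRRD
pos 28: UCC -> S; peptide=MTPTAGRRDS
pos 31: UGU -> C; peptide=MTPTAGRRDSC
pos 34: CGG -> R; peptide=MTPTAGRRDSCR
pos 37: GCG -> A; peptide=MTPTAGRRDSCRA
pos 40: UAG -> STOP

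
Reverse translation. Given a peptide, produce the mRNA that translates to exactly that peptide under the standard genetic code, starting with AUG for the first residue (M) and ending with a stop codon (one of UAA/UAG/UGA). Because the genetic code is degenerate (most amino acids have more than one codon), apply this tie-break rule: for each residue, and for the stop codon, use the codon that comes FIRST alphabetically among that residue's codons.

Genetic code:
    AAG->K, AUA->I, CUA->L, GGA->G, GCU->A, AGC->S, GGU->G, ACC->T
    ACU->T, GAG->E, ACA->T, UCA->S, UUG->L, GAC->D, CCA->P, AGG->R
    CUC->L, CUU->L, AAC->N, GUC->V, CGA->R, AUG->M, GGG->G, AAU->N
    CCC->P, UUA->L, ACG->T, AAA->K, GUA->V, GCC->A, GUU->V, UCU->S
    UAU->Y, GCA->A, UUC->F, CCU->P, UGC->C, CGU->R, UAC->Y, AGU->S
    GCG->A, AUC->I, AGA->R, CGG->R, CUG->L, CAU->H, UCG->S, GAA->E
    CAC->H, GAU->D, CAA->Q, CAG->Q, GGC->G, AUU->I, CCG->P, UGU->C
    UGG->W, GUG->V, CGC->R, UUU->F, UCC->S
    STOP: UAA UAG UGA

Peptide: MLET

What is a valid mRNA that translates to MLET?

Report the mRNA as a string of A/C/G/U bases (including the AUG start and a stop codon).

residue 1: M -> AUG (start codon)
residue 2: L codons sorted = CUA,CUC,CUG,CUU,UUA,UUG -> pick first = CUA
residue 3: E codons sorted = GAA,GAG -> pick first = GAA
residue 4: T codons sorted = ACA,ACC,ACG,ACU -> pick first = ACA
terminator: stop codons sorted = UAA,UAG,UGA -> pick first = UAA

Answer: mRNA: AUGCUAGAAACAUAA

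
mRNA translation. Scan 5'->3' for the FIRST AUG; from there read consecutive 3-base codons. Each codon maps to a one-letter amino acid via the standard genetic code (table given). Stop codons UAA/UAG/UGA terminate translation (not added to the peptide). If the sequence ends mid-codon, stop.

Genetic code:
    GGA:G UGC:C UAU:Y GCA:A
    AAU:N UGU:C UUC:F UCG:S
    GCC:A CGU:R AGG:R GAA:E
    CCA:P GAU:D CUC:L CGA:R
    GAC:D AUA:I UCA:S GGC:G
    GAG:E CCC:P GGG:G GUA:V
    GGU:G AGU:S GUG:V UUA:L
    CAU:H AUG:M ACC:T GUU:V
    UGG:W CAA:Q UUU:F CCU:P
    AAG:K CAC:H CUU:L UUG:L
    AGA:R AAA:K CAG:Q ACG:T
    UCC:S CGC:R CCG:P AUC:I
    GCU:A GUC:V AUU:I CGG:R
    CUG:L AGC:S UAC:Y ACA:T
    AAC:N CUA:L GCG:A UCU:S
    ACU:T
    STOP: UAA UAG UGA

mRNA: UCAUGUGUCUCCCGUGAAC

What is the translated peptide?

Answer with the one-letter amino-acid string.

start AUG at pos 2
pos 2: AUG -> M; peptide=M
pos 5: UGU -> C; peptide=MC
pos 8: CUC -> L; peptide=MCL
pos 11: CCG -> P; peptide=MCLP
pos 14: UGA -> STOP

Answer: MCLP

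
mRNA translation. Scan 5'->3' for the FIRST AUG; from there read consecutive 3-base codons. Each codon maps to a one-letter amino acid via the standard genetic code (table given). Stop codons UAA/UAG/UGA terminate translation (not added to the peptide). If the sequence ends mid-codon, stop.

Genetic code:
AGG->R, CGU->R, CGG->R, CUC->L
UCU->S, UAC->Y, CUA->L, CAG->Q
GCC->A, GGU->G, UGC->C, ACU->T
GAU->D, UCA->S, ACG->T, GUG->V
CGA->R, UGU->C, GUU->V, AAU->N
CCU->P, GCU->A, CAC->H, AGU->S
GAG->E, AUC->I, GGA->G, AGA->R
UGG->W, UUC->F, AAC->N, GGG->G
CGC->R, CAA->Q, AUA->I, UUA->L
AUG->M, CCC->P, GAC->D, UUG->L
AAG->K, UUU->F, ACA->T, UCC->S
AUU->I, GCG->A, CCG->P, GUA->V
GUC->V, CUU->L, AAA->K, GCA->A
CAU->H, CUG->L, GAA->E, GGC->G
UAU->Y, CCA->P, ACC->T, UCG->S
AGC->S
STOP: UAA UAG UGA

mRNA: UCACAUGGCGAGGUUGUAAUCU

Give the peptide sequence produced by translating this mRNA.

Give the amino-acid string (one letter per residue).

Answer: MARL

Derivation:
start AUG at pos 4
pos 4: AUG -> M; peptide=M
pos 7: GCG -> A; peptide=MA
pos 10: AGG -> R; peptide=MAR
pos 13: UUG -> L; peptide=MARL
pos 16: UAA -> STOP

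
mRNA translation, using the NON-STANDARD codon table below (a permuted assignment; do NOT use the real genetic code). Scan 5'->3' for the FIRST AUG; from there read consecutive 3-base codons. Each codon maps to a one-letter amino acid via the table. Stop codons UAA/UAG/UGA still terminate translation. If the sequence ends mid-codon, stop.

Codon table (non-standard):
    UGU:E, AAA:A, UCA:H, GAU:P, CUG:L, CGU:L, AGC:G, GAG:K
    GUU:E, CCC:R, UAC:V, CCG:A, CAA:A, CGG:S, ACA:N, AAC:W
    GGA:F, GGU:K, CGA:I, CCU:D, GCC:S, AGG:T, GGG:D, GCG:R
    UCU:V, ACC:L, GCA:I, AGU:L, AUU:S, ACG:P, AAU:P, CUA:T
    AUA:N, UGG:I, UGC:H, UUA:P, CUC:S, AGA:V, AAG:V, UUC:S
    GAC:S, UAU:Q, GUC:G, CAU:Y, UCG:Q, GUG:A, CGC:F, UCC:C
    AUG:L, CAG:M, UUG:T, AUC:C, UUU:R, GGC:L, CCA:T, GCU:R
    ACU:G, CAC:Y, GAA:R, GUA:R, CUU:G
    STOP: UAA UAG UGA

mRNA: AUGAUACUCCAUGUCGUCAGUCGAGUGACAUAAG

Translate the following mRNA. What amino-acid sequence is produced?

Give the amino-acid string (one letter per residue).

start AUG at pos 0
pos 0: AUG -> L; peptide=L
pos 3: AUA -> N; peptide=LN
pos 6: CUC -> S; peptide=LNS
pos 9: CAU -> Y; peptide=LNSY
pos 12: GUC -> G; peptide=LNSYG
pos 15: GUC -> G; peptide=LNSYGG
pos 18: AGU -> L; peptide=LNSYGGL
pos 21: CGA -> I; peptide=LNSYGGLI
pos 24: GUG -> A; peptide=LNSYGGLIA
pos 27: ACA -> N; peptide=LNSYGGLIAN
pos 30: UAA -> STOP

Answer: LNSYGGLIAN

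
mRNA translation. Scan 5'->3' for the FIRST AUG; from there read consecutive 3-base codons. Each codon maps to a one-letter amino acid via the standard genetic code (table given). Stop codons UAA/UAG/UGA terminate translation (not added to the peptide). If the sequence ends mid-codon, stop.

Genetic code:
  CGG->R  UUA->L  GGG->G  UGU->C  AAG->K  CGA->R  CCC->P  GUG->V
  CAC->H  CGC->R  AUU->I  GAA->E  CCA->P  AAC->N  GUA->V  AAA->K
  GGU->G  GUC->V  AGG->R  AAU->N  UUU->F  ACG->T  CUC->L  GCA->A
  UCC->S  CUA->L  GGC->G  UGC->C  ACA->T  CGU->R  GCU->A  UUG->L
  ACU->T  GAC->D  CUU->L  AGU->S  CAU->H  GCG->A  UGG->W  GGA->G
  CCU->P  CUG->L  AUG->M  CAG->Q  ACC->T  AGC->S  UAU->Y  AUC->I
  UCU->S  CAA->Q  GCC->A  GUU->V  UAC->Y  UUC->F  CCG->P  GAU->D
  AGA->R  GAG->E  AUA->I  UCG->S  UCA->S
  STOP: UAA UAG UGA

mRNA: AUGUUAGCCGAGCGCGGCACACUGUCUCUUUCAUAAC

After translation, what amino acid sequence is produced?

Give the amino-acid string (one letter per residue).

Answer: MLAERGTLSLS

Derivation:
start AUG at pos 0
pos 0: AUG -> M; peptide=M
pos 3: UUA -> L; peptide=ML
pos 6: GCC -> A; peptide=MLA
pos 9: GAG -> E; peptide=MLAE
pos 12: CGC -> R; peptide=MLAER
pos 15: GGC -> G; peptide=MLAERG
pos 18: ACA -> T; peptide=MLAERGT
pos 21: CUG -> L; peptide=MLAERGTL
pos 24: UCU -> S; peptide=MLAERGTLS
pos 27: CUU -> L; peptide=MLAERGTLSL
pos 30: UCA -> S; peptide=MLAERGTLSLS
pos 33: UAA -> STOP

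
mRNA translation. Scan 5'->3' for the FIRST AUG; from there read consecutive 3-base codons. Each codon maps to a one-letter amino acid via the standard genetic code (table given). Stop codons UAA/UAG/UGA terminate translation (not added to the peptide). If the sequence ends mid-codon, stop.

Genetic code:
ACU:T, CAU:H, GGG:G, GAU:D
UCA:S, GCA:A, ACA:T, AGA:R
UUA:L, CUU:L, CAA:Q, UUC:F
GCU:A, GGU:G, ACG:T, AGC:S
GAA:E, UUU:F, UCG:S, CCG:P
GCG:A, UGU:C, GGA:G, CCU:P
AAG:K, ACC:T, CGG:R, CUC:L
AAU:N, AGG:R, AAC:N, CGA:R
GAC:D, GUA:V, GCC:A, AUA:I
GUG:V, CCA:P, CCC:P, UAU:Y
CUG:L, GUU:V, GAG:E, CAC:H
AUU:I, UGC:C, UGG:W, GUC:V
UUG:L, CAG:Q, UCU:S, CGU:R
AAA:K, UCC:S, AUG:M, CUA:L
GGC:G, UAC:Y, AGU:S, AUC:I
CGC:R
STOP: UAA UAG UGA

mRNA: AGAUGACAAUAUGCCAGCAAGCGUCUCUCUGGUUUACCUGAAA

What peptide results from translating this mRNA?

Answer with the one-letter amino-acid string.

Answer: MTICQQASLWFT

Derivation:
start AUG at pos 2
pos 2: AUG -> M; peptide=M
pos 5: ACA -> T; peptide=MT
pos 8: AUA -> I; peptide=MTI
pos 11: UGC -> C; peptide=MTIC
pos 14: CAG -> Q; peptide=MTICQ
pos 17: CAA -> Q; peptide=MTICQQ
pos 20: GCG -> A; peptide=MTICQQA
pos 23: UCU -> S; peptide=MTICQQAS
pos 26: CUC -> L; peptide=MTICQQASL
pos 29: UGG -> W; peptide=MTICQQASLW
pos 32: UUU -> F; peptide=MTICQQASLWF
pos 35: ACC -> T; peptide=MTICQQASLWFT
pos 38: UGA -> STOP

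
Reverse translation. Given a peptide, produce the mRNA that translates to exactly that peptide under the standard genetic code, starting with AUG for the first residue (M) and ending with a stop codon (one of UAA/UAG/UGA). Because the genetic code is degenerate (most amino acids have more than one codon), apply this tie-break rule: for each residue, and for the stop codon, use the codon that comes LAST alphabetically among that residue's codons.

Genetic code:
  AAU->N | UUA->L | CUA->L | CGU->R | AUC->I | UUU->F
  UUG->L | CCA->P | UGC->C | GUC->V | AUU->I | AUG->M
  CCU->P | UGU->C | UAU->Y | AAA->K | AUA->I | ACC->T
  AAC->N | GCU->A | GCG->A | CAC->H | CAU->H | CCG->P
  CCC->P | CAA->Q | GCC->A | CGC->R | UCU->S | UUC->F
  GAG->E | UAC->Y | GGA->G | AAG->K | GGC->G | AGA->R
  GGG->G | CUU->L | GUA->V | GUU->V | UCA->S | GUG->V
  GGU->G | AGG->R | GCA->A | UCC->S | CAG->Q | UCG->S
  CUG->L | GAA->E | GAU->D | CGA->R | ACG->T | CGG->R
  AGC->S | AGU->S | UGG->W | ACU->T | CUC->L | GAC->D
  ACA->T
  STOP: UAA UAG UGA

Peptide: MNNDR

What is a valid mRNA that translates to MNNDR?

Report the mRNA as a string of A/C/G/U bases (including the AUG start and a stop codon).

residue 1: M -> AUG (start codon)
residue 2: N codons sorted = AAC,AAU -> pick last = AAU
residue 3: N codons sorted = AAC,AAU -> pick last = AAU
residue 4: D codons sorted = GAC,GAU -> pick last = GAU
residue 5: R codons sorted = AGA,AGG,CGA,CGC,CGG,CGU -> pick last = CGU
terminator: stop codons sorted = UAA,UAG,UGA -> pick last = UGA

Answer: mRNA: AUGAAUAAUGAUCGUUGA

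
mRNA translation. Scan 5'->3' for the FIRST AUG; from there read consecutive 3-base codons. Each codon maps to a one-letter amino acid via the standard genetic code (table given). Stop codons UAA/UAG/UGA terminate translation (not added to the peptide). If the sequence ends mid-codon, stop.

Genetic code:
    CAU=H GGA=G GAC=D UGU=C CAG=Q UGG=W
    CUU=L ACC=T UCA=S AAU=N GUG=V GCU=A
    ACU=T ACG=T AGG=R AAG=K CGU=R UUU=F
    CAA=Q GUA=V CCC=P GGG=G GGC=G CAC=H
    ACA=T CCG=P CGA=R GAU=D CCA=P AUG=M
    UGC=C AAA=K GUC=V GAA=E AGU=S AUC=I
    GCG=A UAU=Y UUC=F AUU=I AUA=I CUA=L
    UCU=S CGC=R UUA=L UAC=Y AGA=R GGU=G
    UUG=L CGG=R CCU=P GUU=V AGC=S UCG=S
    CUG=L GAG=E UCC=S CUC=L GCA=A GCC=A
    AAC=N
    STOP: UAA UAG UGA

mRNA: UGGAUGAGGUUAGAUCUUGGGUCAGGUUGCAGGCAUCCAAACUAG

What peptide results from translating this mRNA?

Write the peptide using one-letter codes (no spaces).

start AUG at pos 3
pos 3: AUG -> M; peptide=M
pos 6: AGG -> R; peptide=MR
pos 9: UUA -> L; peptide=MRL
pos 12: GAU -> D; peptide=MRLD
pos 15: CUU -> L; peptide=MRLDL
pos 18: GGG -> G; peptide=MRLDLG
pos 21: UCA -> S; peptide=MRLDLGS
pos 24: GGU -> G; peptide=MRLDLGSG
pos 27: UGC -> C; peptide=MRLDLGSGC
pos 30: AGG -> R; peptide=MRLDLGSGCR
pos 33: CAU -> H; peptide=MRLDLGSGCRH
pos 36: CCA -> P; peptide=MRLDLGSGCRHP
pos 39: AAC -> N; peptide=MRLDLGSGCRHPN
pos 42: UAG -> STOP

Answer: MRLDLGSGCRHPN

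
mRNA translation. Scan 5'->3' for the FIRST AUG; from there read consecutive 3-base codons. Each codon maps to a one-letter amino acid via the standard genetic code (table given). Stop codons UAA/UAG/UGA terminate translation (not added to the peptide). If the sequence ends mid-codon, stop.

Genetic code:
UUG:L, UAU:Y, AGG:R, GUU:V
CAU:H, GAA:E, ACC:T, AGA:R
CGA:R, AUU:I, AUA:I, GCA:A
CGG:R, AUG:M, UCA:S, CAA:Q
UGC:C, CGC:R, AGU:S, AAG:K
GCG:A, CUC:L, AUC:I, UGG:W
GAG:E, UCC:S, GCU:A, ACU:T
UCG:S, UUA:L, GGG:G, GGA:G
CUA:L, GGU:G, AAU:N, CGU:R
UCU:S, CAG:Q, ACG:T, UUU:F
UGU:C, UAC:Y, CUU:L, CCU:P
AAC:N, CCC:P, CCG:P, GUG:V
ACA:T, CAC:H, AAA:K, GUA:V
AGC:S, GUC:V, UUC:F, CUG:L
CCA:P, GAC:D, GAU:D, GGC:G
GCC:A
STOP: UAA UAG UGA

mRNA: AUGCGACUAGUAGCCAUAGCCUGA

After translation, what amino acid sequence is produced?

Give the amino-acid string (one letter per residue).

Answer: MRLVAIA

Derivation:
start AUG at pos 0
pos 0: AUG -> M; peptide=M
pos 3: CGA -> R; peptide=MR
pos 6: CUA -> L; peptide=MRL
pos 9: GUA -> V; peptide=MRLV
pos 12: GCC -> A; peptide=MRLVA
pos 15: AUA -> I; peptide=MRLVAI
pos 18: GCC -> A; peptide=MRLVAIA
pos 21: UGA -> STOP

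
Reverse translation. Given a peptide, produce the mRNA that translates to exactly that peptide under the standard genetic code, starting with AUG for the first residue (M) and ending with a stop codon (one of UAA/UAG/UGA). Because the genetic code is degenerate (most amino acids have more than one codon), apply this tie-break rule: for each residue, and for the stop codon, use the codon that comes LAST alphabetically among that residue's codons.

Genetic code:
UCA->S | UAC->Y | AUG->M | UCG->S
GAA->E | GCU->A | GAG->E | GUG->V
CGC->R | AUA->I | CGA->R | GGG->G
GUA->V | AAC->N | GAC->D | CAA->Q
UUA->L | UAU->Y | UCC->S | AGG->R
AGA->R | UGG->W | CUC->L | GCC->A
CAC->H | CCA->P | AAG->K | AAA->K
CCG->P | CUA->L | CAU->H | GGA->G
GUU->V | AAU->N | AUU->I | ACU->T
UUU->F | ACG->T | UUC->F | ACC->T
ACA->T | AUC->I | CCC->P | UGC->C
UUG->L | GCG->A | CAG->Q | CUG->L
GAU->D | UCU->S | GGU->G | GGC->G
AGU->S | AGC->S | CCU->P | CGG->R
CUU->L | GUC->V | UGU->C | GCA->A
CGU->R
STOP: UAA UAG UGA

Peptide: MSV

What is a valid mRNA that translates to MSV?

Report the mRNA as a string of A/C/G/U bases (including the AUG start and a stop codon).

residue 1: M -> AUG (start codon)
residue 2: S codons sorted = AGC,AGU,UCA,UCC,UCG,UCU -> pick last = UCU
residue 3: V codons sorted = GUA,GUC,GUG,GUU -> pick last = GUU
terminator: stop codons sorted = UAA,UAG,UGA -> pick last = UGA

Answer: mRNA: AUGUCUGUUUGA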